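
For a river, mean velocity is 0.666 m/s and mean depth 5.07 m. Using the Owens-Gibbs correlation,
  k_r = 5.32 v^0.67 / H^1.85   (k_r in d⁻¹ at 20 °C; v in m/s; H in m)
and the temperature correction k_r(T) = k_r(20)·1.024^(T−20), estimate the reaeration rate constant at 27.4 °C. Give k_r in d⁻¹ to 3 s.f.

k_r ≈ 0.240 d⁻¹

k_r(20) = 5.32 × 0.666^0.67 / 5.07^1.85 = 5.32 × 0.7616 / 20.15 = 0.2011 d⁻¹.
k_r(27.4) = 0.2011 × 1.024^(27.4−20) = 0.2011 × 1.192 = 0.2397 d⁻¹.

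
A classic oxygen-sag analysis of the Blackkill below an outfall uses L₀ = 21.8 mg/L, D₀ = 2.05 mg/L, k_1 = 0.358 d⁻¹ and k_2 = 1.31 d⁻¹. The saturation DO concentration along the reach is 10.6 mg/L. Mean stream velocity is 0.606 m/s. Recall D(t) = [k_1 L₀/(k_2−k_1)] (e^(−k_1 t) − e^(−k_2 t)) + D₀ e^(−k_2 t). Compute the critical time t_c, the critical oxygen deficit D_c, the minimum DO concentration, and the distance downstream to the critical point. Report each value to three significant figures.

t_c ≈ 1.06 d; D_c ≈ 4.08 mg/L; min DO ≈ 6.52 mg/L; x_c ≈ 55.5 km

t_c = [1/(k_2−k_1)] ln[(k_2/k_1)(1 − D₀(k_2−k_1)/(k_1 L₀))]
= [1/(1.31−0.358)] ln[(1.31/0.358)(1 − 2.05×0.9520/(0.358×21.8))]
= (1/0.9520) ln[3.659 × 0.7499] = 1.050 × ln(2.744) = 1.050 × 1.009 = 1.060 d.
L(t_c) = L₀ e^(−k_1 t_c) = 21.8 × 0.6841 = 14.91 mg/L, and at the critical point k_2 D_c = k_1 L, so D_c = (0.358/1.31) × 14.91 = 4.076 mg/L.
Minimum DO = C_s − D_c = 10.6 − 4.076 = 6.524 mg/L.
x_c = v t_c = 0.606 m/s × 1.060 d × 86400 s/d = 55520 m ≈ 55.5 km.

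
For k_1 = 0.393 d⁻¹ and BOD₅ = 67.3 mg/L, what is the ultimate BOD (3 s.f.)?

BOD₅ = L₀(1 − e^(−5k_1)) ⇒ L₀ = BOD₅ / (1 − e^(−5×0.393))
= 67.3 / (1 − 0.1402) = 67.3 / 0.8598 = 78.27 mg/L.

L₀ ≈ 78.3 mg/L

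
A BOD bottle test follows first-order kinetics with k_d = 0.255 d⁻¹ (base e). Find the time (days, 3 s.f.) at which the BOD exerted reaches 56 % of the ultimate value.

y/L₀ = 1 − e^(−k_d t) = 0.56 ⇒ e^(−k_d t) = 0.440
t = −ln(0.440) / 0.255 = 0.8210 / 0.255 = 3.220 d.

t ≈ 3.22 d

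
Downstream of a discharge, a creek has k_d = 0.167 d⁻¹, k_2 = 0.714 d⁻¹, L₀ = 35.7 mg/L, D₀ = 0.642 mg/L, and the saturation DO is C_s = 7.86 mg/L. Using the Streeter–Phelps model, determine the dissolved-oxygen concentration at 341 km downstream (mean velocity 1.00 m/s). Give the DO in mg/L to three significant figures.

DO ≈ 2.83 mg/L

Travel time t = x/v = 341 km / (1.00 m/s) = 341000 m / 1.00 m/s = 341000 s = 3.947 d.
k_d L₀/(k_2−k_d) = 0.167×35.7/(0.714−0.167) = 5.962/0.5470 = 10.90 mg/L.
e^(−k_d t) = e^(−0.167×3.947) = 0.5173; e^(−k_2 t) = e^(−0.714×3.947) = 0.05973.
D = 10.90 × (0.5173 − 0.05973) + 0.642 × 0.05973 = 4.987 + 0.03834 = 5.026 mg/L.
DO = C_s − D = 7.86 − 5.026 = 2.834 mg/L.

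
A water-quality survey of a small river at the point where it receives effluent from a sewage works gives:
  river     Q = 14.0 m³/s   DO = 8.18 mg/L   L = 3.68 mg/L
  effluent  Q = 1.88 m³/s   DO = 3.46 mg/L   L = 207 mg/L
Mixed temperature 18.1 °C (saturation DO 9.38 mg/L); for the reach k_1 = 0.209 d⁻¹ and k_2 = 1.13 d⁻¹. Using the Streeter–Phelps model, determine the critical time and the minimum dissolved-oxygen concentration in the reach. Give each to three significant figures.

t_c ≈ 1.48 d; minimum DO ≈ 5.61 mg/L

Mixed DO = (14.0×8.18 + 1.88×3.46)/(14.0+1.88) = 121.0/15.88 = 7.621 mg/L.
Mixed L₀ = (14.0×3.68 + 1.88×207)/(15.88) = 440.7/15.88 = 27.75 mg/L.
Initial deficit D₀ = C_s − DO₀ = 9.38 − 7.621 = 1.759 mg/L.
t_c = (1/0.9210) ln[(1.13/0.209)(1 − 1.759×0.9210/(0.209×27.75))] = 1.086 × ln(3.897) = 1.477 d.
D_c = (0.209/1.13) × 27.75 × e^(−0.209×1.477) = 0.1850 × 27.75 × 0.7344 = 3.770 mg/L.
Minimum DO = 9.38 − 3.770 = 5.610 mg/L.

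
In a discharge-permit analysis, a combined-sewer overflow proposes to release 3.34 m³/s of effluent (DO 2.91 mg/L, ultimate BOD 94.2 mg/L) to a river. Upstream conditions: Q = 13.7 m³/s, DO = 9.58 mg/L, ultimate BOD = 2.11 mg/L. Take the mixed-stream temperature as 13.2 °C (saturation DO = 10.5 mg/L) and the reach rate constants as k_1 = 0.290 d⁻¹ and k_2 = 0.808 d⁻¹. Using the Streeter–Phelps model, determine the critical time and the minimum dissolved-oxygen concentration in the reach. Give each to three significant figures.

t_c ≈ 1.55 d; minimum DO ≈ 5.89 mg/L

Mixed DO = (13.7×9.58 + 3.34×2.91)/(13.7+3.34) = 141.0/17.04 = 8.273 mg/L.
Mixed L₀ = (13.7×2.11 + 3.34×94.2)/(17.04) = 343.5/17.04 = 20.16 mg/L.
Initial deficit D₀ = C_s − DO₀ = 10.5 − 8.273 = 2.227 mg/L.
t_c = (1/0.5180) ln[(0.808/0.290)(1 − 2.227×0.5180/(0.290×20.16))] = 1.931 × ln(2.236) = 1.554 d.
D_c = (0.290/0.808) × 20.16 × e^(−0.290×1.554) = 0.3589 × 20.16 × 0.6373 = 4.611 mg/L.
Minimum DO = 10.5 − 4.611 = 5.889 mg/L.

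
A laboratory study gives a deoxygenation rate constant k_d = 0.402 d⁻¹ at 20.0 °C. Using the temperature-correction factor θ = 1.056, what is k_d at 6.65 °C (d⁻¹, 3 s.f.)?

k_d(T₂) = k_d(T₁) · θ^(T₂−T₁) = 0.402 × 1.056^(6.65−20.0)
= 0.402 × 1.056^-13.3 = 0.402 × 0.4832 = 0.1942 d⁻¹.

k_d ≈ 0.194 d⁻¹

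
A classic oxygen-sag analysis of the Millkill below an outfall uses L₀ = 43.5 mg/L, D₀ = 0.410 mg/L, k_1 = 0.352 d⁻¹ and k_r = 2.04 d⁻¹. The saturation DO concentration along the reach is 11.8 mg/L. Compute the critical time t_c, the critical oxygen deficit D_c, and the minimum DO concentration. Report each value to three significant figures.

With k_r/k_1 = 5.795 and 1 − D₀(k_r−k_1)/(k_1 L₀) = 0.9548,
t_c = ln(5.795 × 0.9548) / (2.04 − 0.352) = ln(5.534) / 1.688 = 1.711/1.688 = 1.014 d.
L(t_c) = L₀ e^(−k_1 t_c) = 43.5 × 0.6999 = 30.45 mg/L, and at the critical point k_r D_c = k_1 L, so D_c = (0.352/2.04) × 30.45 = 5.254 mg/L.
Minimum DO = C_s − D_c = 11.8 − 5.254 = 6.546 mg/L.

t_c ≈ 1.01 d; D_c ≈ 5.25 mg/L; min DO ≈ 6.55 mg/L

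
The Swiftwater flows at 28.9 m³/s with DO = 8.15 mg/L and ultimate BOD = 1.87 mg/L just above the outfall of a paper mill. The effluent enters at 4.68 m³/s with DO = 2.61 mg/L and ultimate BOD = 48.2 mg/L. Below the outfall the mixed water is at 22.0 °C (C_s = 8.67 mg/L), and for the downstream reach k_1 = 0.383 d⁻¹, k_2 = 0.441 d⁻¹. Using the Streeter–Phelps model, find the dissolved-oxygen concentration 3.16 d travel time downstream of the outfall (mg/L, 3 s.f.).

DO ≈ 5.60 mg/L

Mixed DO = (28.9×8.15 + 4.68×2.61)/(28.9+4.68) = 247.7/33.58 = 7.378 mg/L.
Mixed L₀ = (28.9×1.87 + 4.68×48.2)/(33.58) = 279.6/33.58 = 8.327 mg/L.
Initial deficit D₀ = C_s − DO₀ = 8.67 − 7.378 = 1.292 mg/L.
D(3.16) = [0.383×8.327/(0.441−0.383)](e^(−0.383×3.16) − e^(−0.441×3.16)) + 1.292 e^(−0.441×3.16)
= 54.99 × (0.2981 − 0.2482) + 1.292 × 0.2482 = 3.066 mg/L.
DO = 8.67 − 3.066 = 5.604 mg/L.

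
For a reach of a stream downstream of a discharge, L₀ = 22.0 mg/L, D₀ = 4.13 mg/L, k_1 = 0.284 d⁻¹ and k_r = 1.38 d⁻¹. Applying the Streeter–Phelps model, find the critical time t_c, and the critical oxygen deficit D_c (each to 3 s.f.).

t_c ≈ 0.266 d; D_c ≈ 4.20 mg/L

At the critical point dD/dt = 0, so k_1 L₀ e^(−k_1 t) = k_r D. Substituting D(t) from the Streeter–Phelps equation and solving for t gives
t_c = ln[(k_r/k_1)(1 − D₀(k_r−k_1)/(k_1 L₀))] / (k_r−k_1).
Here k_r−k_1 = 1.096 d⁻¹ and 1 − D₀(k_r−k_1)/(k_1 L₀) = 1 − 4.13×1.096/(0.284×22.0) = 0.2755, so
t_c = ln(4.859 × 0.2755) / 1.096 = 0.2918 / 1.096 = 0.2663 d.
D_c = (k_1/k_r) L₀ e^(−k_1 t_c) = (0.284/1.38) × 22.0 × e^(−0.284×0.2663) = 0.2058 × 22.0 × 0.9272 = 4.198 mg/L.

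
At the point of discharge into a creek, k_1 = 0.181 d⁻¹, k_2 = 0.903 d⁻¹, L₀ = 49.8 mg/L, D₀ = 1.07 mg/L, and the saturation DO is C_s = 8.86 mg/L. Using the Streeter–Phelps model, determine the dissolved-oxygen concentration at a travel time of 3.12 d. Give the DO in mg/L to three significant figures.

k_1 L₀/(k_2−k_1) = 0.181×49.8/(0.903−0.181) = 9.014/0.7220 = 12.48 mg/L.
e^(−k_1 t) = e^(−0.181×3.120) = 0.5685; e^(−k_2 t) = e^(−0.903×3.120) = 0.05976.
D = 12.48 × (0.5685 − 0.05976) + 1.07 × 0.05976 = 6.352 + 0.06395 = 6.416 mg/L.
DO = C_s − D = 8.86 − 6.416 = 2.444 mg/L.

DO ≈ 2.44 mg/L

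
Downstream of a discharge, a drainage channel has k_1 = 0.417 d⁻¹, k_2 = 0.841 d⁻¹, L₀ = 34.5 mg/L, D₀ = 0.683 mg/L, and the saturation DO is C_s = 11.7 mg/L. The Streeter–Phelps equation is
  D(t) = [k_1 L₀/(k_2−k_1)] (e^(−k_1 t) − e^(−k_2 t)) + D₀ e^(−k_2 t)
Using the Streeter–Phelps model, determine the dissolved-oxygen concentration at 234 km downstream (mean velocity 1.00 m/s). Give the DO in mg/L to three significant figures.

DO ≈ 4.14 mg/L

Travel time t = x/v = 234 km / (1.00 m/s) = 234000 m / 1.00 m/s = 234000 s = 2.708 d.
k_1 L₀/(k_2−k_1) = 0.417×34.5/(0.841−0.417) = 14.39/0.4240 = 33.93 mg/L.
e^(−k_1 t) = e^(−0.417×2.708) = 0.3232; e^(−k_2 t) = e^(−0.841×2.708) = 0.1025.
D = 33.93 × (0.3232 − 0.1025) + 0.683 × 0.1025 = 7.489 + 0.07002 = 7.559 mg/L.
DO = C_s − D = 11.7 − 7.559 = 4.141 mg/L.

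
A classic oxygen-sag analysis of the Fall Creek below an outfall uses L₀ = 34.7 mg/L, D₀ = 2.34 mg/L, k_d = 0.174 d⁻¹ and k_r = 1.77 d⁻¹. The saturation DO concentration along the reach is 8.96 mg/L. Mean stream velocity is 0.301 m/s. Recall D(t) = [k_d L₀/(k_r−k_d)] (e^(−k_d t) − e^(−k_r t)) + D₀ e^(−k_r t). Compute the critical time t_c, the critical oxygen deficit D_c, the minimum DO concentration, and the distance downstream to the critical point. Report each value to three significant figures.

t_c ≈ 0.850 d; D_c ≈ 2.94 mg/L; min DO ≈ 6.02 mg/L; x_c ≈ 22.1 km

At the critical point dD/dt = 0, so k_d L₀ e^(−k_d t) = k_r D. Substituting D(t) from the Streeter–Phelps equation and solving for t gives
t_c = ln[(k_r/k_d)(1 − D₀(k_r−k_d)/(k_d L₀))] / (k_r−k_d).
Here k_r−k_d = 1.596 d⁻¹ and 1 − D₀(k_r−k_d)/(k_d L₀) = 1 − 2.34×1.596/(0.174×34.7) = 0.3815, so
t_c = ln(10.17 × 0.3815) / 1.596 = 1.356 / 1.596 = 0.8496 d.
L(t_c) = L₀ e^(−k_d t_c) = 34.7 × 0.8626 = 29.93 mg/L, and at the critical point k_r D_c = k_d L, so D_c = (0.174/1.77) × 29.93 = 2.942 mg/L.
Minimum DO = C_s − D_c = 8.96 − 2.942 = 6.018 mg/L.
x_c = v t_c = 0.301 m/s × 0.8496 d × 86400 s/d = 22090 m ≈ 22.1 km.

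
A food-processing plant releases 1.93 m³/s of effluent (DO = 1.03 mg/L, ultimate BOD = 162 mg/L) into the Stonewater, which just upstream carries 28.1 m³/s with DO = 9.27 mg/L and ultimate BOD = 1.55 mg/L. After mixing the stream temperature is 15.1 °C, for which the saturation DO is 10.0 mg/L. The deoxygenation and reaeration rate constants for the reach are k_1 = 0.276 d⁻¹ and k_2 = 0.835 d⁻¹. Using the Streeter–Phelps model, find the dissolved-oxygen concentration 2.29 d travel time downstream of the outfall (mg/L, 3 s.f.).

DO ≈ 7.57 mg/L

Mixed DO = (28.1×9.27 + 1.93×1.03)/(28.1+1.93) = 262.5/30.03 = 8.740 mg/L.
Mixed L₀ = (28.1×1.55 + 1.93×162)/(30.03) = 356.2/30.03 = 11.86 mg/L.
Initial deficit D₀ = C_s − DO₀ = 10.0 − 8.740 = 1.260 mg/L.
D(2.29) = [0.276×11.86/(0.835−0.276)](e^(−0.276×2.29) − e^(−0.835×2.29)) + 1.260 e^(−0.835×2.29)
= 5.857 × (0.5315 − 0.1478) + 1.260 × 0.1478 = 2.434 mg/L.
DO = 10.0 − 2.434 = 7.566 mg/L.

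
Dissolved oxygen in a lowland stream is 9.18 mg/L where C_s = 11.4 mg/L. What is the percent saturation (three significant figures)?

80.5 % saturation

% saturation = C/C_s × 100 = 9.18/11.4 × 100 = 80.5 %.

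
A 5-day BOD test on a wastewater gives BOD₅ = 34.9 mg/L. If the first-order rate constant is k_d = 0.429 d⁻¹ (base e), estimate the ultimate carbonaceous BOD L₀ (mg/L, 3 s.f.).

BOD₅ = L₀(1 − e^(−5k_d)) ⇒ L₀ = BOD₅ / (1 − e^(−5×0.429))
= 34.9 / (1 − 0.1171) = 34.9 / 0.8829 = 39.53 mg/L.

L₀ ≈ 39.5 mg/L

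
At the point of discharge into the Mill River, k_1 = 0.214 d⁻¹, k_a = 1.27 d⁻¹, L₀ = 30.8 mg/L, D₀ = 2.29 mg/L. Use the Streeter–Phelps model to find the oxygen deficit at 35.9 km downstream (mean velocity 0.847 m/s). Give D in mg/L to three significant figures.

Travel time t = x/v = 35.9 km / (0.847 m/s) = 35900 m / 0.847 m/s = 42380 s = 0.4906 d.
k_1 L₀/(k_a−k_1) = 0.214×30.8/(1.27−0.214) = 6.591/1.056 = 6.242 mg/L.
e^(−k_1 t) = e^(−0.214×0.4906) = 0.9003; e^(−k_a t) = e^(−1.27×0.4906) = 0.5363.
D = 6.242 × (0.9003 − 0.5363) + 2.29 × 0.5363 = 2.272 + 1.228 = 3.500 mg/L.

D ≈ 3.50 mg/L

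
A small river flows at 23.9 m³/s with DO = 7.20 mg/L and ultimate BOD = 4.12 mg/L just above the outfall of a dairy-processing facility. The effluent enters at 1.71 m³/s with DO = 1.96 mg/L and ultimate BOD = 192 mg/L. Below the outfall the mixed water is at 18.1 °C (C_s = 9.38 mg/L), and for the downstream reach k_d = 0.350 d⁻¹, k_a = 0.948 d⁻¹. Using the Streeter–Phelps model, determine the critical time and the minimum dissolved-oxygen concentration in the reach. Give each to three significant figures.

Mixed DO = (23.9×7.20 + 1.71×1.96)/(23.9+1.71) = 175.4/25.61 = 6.850 mg/L.
Mixed L₀ = (23.9×4.12 + 1.71×192)/(25.61) = 426.8/25.61 = 16.66 mg/L.
Initial deficit D₀ = C_s − DO₀ = 9.38 − 6.850 = 2.530 mg/L.
t_c = (1/0.5980) ln[(0.948/0.350)(1 − 2.530×0.5980/(0.350×16.66))] = 1.672 × ln(2.006) = 1.164 d.
D_c = (0.350/0.948) × 16.66 × e^(−0.350×1.164) = 0.3692 × 16.66 × 0.6653 = 4.094 mg/L.
Minimum DO = 9.38 − 4.094 = 5.286 mg/L.

t_c ≈ 1.16 d; minimum DO ≈ 5.29 mg/L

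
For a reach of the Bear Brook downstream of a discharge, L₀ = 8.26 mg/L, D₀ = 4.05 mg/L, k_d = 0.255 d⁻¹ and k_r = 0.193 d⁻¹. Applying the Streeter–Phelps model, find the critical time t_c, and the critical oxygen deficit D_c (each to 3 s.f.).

At the critical point dD/dt = 0, so k_d L₀ e^(−k_d t) = k_r D. Substituting D(t) from the Streeter–Phelps equation and solving for t gives
t_c = ln[(k_r/k_d)(1 − D₀(k_r−k_d)/(k_d L₀))] / (k_r−k_d).
Here k_r−k_d = -0.06200 d⁻¹ and 1 − D₀(k_r−k_d)/(k_d L₀) = 1 − 4.05×-0.06200/(0.255×8.26) = 1.119, so
t_c = ln(0.7569 × 1.119) / -0.06200 = -0.1659 / -0.06200 = 2.677 d.
L(t_c) = L₀ e^(−k_d t_c) = 8.26 × 0.5053 = 4.174 mg/L, and at the critical point k_r D_c = k_d L, so D_c = (0.255/0.193) × 4.174 = 5.515 mg/L.

t_c ≈ 2.68 d; D_c ≈ 5.52 mg/L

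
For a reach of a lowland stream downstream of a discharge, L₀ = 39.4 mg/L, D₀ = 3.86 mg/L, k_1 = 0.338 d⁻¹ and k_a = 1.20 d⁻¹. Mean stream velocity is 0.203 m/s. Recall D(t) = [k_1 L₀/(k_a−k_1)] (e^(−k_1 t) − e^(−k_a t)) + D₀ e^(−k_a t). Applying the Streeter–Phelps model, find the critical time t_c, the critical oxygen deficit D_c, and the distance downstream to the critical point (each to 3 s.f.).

t_c ≈ 1.14 d; D_c ≈ 7.56 mg/L; x_c ≈ 19.9 km

At the critical point dD/dt = 0, so k_1 L₀ e^(−k_1 t) = k_a D. Substituting D(t) from the Streeter–Phelps equation and solving for t gives
t_c = ln[(k_a/k_1)(1 − D₀(k_a−k_1)/(k_1 L₀))] / (k_a−k_1).
Here k_a−k_1 = 0.8620 d⁻¹ and 1 − D₀(k_a−k_1)/(k_1 L₀) = 1 − 3.86×0.8620/(0.338×39.4) = 0.7501, so
t_c = ln(3.550 × 0.7501) / 0.8620 = 0.9795 / 0.8620 = 1.136 d.
L(t_c) = L₀ e^(−k_1 t_c) = 39.4 × 0.6811 = 26.83 mg/L, and at the critical point k_a D_c = k_1 L, so D_c = (0.338/1.20) × 26.83 = 7.558 mg/L.
x_c = v t_c = 0.203 m/s × 1.136 d × 86400 s/d = 19930 m ≈ 19.9 km.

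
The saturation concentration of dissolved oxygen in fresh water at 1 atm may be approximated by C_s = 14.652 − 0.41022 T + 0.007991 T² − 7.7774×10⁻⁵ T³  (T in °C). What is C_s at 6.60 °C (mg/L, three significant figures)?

C_s = 14.652 − 0.41022×6.60 + 0.007991×6.60² − 7.7774×10⁻⁵×6.60³ = 12.27 mg/L.

C_s ≈ 12.3 mg/L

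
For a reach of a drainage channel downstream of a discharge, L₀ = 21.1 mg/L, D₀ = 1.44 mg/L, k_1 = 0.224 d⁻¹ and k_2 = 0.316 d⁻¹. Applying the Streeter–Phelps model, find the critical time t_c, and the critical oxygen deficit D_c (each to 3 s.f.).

t_c ≈ 3.43 d; D_c ≈ 6.94 mg/L

At the critical point dD/dt = 0, so k_1 L₀ e^(−k_1 t) = k_2 D. Substituting D(t) from the Streeter–Phelps equation and solving for t gives
t_c = ln[(k_2/k_1)(1 − D₀(k_2−k_1)/(k_1 L₀))] / (k_2−k_1).
Here k_2−k_1 = 0.09200 d⁻¹ and 1 − D₀(k_2−k_1)/(k_1 L₀) = 1 − 1.44×0.09200/(0.224×21.1) = 0.9720, so
t_c = ln(1.411 × 0.9720) / 0.09200 = 0.3157 / 0.09200 = 3.431 d.
L(t_c) = L₀ e^(−k_1 t_c) = 21.1 × 0.4637 = 9.783 mg/L, and at the critical point k_2 D_c = k_1 L, so D_c = (0.224/0.316) × 9.783 = 6.935 mg/L.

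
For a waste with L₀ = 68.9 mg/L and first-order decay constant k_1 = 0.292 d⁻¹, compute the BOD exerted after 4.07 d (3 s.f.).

y_t = L₀(1 − e^(−k_1 t)) = 68.9 × (1 − e^(−0.292×4.07))
= 68.9 × (1 − 0.3047) = 68.9 × 0.6953 = 47.91 mg/L.

y ≈ 47.9 mg/L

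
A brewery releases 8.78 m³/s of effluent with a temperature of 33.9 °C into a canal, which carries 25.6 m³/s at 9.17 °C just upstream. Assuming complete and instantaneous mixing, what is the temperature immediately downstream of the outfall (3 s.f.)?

Flow-weighted mixing: C = (Q_r C_r + Q_w C_w)/(Q_r + Q_w)
= (25.6×9.17 + 8.78×33.9)/(25.6 + 8.78) = 532.4/34.38 = 15.49 °C.

15.5 °C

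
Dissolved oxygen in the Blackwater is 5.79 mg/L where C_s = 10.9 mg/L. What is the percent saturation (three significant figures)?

% saturation = C/C_s × 100 = 5.79/10.9 × 100 = 53.1 %.

53.1 % saturation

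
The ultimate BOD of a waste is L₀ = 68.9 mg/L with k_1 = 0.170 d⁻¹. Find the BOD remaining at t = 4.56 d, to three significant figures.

L_t = L₀ e^(−k_1 t) = 68.9 × e^(−0.170×4.56) = 68.9 × 0.4606 = 31.74 mg/L.

L ≈ 31.7 mg/L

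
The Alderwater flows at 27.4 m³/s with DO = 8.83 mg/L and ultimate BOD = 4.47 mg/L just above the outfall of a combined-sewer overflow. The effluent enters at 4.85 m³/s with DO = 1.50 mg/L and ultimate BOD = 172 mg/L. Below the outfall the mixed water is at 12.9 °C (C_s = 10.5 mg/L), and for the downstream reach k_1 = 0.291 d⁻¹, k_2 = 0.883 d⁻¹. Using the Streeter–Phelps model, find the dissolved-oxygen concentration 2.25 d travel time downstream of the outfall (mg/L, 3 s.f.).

Mixed DO = (27.4×8.83 + 4.85×1.50)/(27.4+4.85) = 249.2/32.25 = 7.728 mg/L.
Mixed L₀ = (27.4×4.47 + 4.85×172)/(32.25) = 956.7/32.25 = 29.66 mg/L.
Initial deficit D₀ = C_s − DO₀ = 10.5 − 7.728 = 2.772 mg/L.
D(2.25) = [0.291×29.66/(0.883−0.291)](e^(−0.291×2.25) − e^(−0.883×2.25)) + 2.772 e^(−0.883×2.25)
= 14.58 × (0.5196 − 0.1371) + 2.772 × 0.1371 = 5.957 mg/L.
DO = 10.5 − 5.957 = 4.543 mg/L.

DO ≈ 4.54 mg/L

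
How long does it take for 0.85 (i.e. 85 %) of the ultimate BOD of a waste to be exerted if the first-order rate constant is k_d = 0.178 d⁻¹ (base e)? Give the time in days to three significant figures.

y/L₀ = 1 − e^(−k_d t) = 0.85 ⇒ e^(−k_d t) = 0.150
t = −ln(0.150) / 0.178 = 1.897 / 0.178 = 10.66 d.

t ≈ 10.7 d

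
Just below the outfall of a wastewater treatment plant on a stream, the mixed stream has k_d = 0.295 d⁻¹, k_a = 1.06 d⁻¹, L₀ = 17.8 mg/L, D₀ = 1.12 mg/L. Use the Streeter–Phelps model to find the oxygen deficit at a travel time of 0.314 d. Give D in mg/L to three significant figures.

D ≈ 2.14 mg/L

k_d L₀/(k_a−k_d) = 0.295×17.8/(1.06−0.295) = 5.251/0.7650 = 6.864 mg/L.
e^(−k_d t) = e^(−0.295×0.3140) = 0.9115; e^(−k_a t) = e^(−1.06×0.3140) = 0.7169.
D = 6.864 × (0.9115 − 0.7169) + 1.12 × 0.7169 = 1.336 + 0.8029 = 2.139 mg/L.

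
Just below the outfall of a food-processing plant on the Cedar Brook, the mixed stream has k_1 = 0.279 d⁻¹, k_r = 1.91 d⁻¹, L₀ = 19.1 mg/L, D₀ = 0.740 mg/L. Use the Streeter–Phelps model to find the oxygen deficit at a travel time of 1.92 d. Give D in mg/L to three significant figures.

k_1 L₀/(k_r−k_1) = 0.279×19.1/(1.91−0.279) = 5.329/1.631 = 3.267 mg/L.
e^(−k_1 t) = e^(−0.279×1.920) = 0.5853; e^(−k_r t) = e^(−1.91×1.920) = 0.02555.
D = 3.267 × (0.5853 − 0.02555) + 0.740 × 0.02555 = 1.829 + 0.01891 = 1.848 mg/L.

D ≈ 1.85 mg/L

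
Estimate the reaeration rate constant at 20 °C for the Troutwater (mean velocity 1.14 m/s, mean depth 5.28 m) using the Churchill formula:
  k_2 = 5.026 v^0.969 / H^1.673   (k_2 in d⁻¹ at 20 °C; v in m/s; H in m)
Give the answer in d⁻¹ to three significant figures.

k_2 ≈ 0.353 d⁻¹

k_2 = 5.026 × 1.14^0.969 / 5.28^1.673 = 5.026 × 1.135 / 16.18 = 0.3527 d⁻¹.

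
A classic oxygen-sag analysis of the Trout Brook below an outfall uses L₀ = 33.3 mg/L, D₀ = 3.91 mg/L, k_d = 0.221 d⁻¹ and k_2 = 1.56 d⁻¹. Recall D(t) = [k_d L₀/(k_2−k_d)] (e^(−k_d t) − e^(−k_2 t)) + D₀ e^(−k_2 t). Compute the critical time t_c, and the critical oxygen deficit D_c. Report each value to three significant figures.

t_c ≈ 0.531 d; D_c ≈ 4.19 mg/L

t_c = [1/(k_2−k_d)] ln[(k_2/k_d)(1 − D₀(k_2−k_d)/(k_d L₀))]
= [1/(1.56−0.221)] ln[(1.56/0.221)(1 − 3.91×1.339/(0.221×33.3))]
= (1/1.339) ln[7.059 × 0.2886] = 0.7468 × ln(2.037) = 0.7468 × 0.7115 = 0.5314 d.
L(t_c) = L₀ e^(−k_d t_c) = 33.3 × 0.8892 = 29.61 mg/L, and at the critical point k_2 D_c = k_d L, so D_c = (0.221/1.56) × 29.61 = 4.195 mg/L.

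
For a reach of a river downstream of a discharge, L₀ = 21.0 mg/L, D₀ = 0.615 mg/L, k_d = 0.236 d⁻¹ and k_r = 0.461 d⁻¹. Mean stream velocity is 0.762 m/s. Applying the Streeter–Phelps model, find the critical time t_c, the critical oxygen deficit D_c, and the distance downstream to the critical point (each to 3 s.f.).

t_c ≈ 2.85 d; D_c ≈ 5.49 mg/L; x_c ≈ 188 km

t_c = [1/(k_r−k_d)] ln[(k_r/k_d)(1 − D₀(k_r−k_d)/(k_d L₀))]
= [1/(0.461−0.236)] ln[(0.461/0.236)(1 − 0.615×0.2250/(0.236×21.0))]
= (1/0.2250) ln[1.953 × 0.9721] = 4.444 × ln(1.899) = 4.444 × 0.6412 = 2.850 d.
L(t_c) = L₀ e^(−k_d t_c) = 21.0 × 0.5104 = 10.72 mg/L, and at the critical point k_r D_c = k_d L, so D_c = (0.236/0.461) × 10.72 = 5.487 mg/L.
x_c = v t_c = 0.762 m/s × 2.850 d × 86400 s/d = 187600 m ≈ 188 km.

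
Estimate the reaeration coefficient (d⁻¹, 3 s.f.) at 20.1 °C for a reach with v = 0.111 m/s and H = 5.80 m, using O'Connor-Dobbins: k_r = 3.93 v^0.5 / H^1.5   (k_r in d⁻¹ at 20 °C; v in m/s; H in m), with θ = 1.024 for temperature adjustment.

k_r ≈ 0.0940 d⁻¹

k_r(20) = 3.93 × 0.111^0.5 / 5.80^1.5 = 3.93 × 0.3332 / 13.97 = 0.09374 d⁻¹.
k_r(20.1) = 0.09374 × 1.024^(20.1−20) = 0.09374 × 1.002 = 0.09396 d⁻¹.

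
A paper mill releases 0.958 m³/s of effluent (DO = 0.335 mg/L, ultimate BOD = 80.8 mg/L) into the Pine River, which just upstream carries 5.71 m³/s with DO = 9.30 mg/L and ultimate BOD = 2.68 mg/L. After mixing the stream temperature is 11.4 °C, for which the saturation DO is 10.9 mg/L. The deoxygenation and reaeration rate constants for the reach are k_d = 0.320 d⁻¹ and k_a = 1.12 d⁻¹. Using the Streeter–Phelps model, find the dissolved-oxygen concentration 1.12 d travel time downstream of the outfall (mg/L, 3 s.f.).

DO ≈ 7.78 mg/L

Mixed DO = (5.71×9.30 + 0.958×0.335)/(5.71+0.958) = 53.42/6.668 = 8.012 mg/L.
Mixed L₀ = (5.71×2.68 + 0.958×80.8)/(6.668) = 92.71/6.668 = 13.90 mg/L.
Initial deficit D₀ = C_s − DO₀ = 10.9 − 8.012 = 2.888 mg/L.
D(1.12) = [0.320×13.90/(1.12−0.320)](e^(−0.320×1.12) − e^(−1.12×1.12)) + 2.888 e^(−1.12×1.12)
= 5.561 × (0.6988 − 0.2852) + 2.888 × 0.2852 = 3.124 mg/L.
DO = 10.9 − 3.124 = 7.776 mg/L.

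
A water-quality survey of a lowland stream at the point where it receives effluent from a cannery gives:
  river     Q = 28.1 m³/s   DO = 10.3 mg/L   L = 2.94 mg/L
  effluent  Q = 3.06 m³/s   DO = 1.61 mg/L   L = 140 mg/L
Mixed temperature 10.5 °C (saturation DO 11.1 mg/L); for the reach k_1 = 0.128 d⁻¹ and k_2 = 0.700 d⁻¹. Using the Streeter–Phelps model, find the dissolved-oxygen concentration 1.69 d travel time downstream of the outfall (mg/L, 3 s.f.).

DO ≈ 8.76 mg/L

Mixed DO = (28.1×10.3 + 3.06×1.61)/(28.1+3.06) = 294.4/31.16 = 9.447 mg/L.
Mixed L₀ = (28.1×2.94 + 3.06×140)/(31.16) = 511.0/31.16 = 16.40 mg/L.
Initial deficit D₀ = C_s − DO₀ = 11.1 − 9.447 = 1.653 mg/L.
D(1.69) = [0.128×16.40/(0.700−0.128)](e^(−0.128×1.69) − e^(−0.700×1.69)) + 1.653 e^(−0.700×1.69)
= 3.670 × (0.8055 − 0.3064) + 1.653 × 0.3064 = 2.338 mg/L.
DO = 11.1 − 2.338 = 8.762 mg/L.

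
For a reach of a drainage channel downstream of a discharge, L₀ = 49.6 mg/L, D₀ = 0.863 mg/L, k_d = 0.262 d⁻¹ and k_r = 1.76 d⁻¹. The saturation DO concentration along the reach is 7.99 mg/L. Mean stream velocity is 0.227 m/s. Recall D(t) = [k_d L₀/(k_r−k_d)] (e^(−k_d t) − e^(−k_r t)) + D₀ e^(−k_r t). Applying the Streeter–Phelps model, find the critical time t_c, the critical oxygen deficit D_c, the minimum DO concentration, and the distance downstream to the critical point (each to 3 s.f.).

t_c ≈ 1.20 d; D_c ≈ 5.39 mg/L; min DO ≈ 2.60 mg/L; x_c ≈ 23.6 km

With k_r/k_d = 6.718 and 1 − D₀(k_r−k_d)/(k_d L₀) = 0.9005,
t_c = ln(6.718 × 0.9005) / (1.76 − 0.262) = ln(6.049) / 1.498 = 1.800/1.498 = 1.202 d.
L(t_c) = L₀ e^(−k_d t_c) = 49.6 × 0.7299 = 36.20 mg/L, and at the critical point k_r D_c = k_d L, so D_c = (0.262/1.76) × 36.20 = 5.390 mg/L.
Minimum DO = C_s − D_c = 7.99 − 5.390 = 2.600 mg/L.
x_c = v t_c = 0.227 m/s × 1.202 d × 86400 s/d = 23570 m ≈ 23.6 km.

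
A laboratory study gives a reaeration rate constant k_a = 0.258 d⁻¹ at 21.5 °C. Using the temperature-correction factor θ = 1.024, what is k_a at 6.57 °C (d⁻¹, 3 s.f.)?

k_a(T₂) = k_a(T₁) · θ^(T₂−T₁) = 0.258 × 1.024^(6.57−21.5)
= 0.258 × 1.024^-14.9 = 0.258 × 0.7018 = 0.1811 d⁻¹.

k_a ≈ 0.181 d⁻¹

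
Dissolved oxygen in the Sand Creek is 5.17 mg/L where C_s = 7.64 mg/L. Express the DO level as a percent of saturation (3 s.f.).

% saturation = C/C_s × 100 = 5.17/7.64 × 100 = 67.7 %.

67.7 % saturation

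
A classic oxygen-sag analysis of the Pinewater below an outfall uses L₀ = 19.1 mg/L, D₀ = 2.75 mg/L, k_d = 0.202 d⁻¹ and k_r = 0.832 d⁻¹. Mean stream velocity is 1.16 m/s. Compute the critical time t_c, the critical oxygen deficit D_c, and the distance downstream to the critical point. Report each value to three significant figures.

With k_r/k_d = 4.119 and 1 − D₀(k_r−k_d)/(k_d L₀) = 0.5510,
t_c = ln(4.119 × 0.5510) / (0.832 − 0.202) = ln(2.269) / 0.6300 = 0.8195/0.6300 = 1.301 d.
L(t_c) = L₀ e^(−k_d t_c) = 19.1 × 0.7689 = 14.69 mg/L, and at the critical point k_r D_c = k_d L, so D_c = (0.202/0.832) × 14.69 = 3.566 mg/L.
x_c = v t_c = 1.16 m/s × 1.301 d × 86400 s/d = 130400 m ≈ 130 km.

t_c ≈ 1.30 d; D_c ≈ 3.57 mg/L; x_c ≈ 130 km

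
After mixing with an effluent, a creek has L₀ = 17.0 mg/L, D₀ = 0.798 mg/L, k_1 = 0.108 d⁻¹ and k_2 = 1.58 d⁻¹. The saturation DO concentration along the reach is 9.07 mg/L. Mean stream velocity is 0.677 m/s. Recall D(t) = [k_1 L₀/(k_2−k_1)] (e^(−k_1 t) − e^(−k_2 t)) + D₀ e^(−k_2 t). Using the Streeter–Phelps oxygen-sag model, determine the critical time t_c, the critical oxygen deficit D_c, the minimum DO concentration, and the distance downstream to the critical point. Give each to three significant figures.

t_c ≈ 1.13 d; D_c ≈ 1.03 mg/L; min DO ≈ 8.04 mg/L; x_c ≈ 66.0 km

At the critical point dD/dt = 0, so k_1 L₀ e^(−k_1 t) = k_2 D. Substituting D(t) from the Streeter–Phelps equation and solving for t gives
t_c = ln[(k_2/k_1)(1 − D₀(k_2−k_1)/(k_1 L₀))] / (k_2−k_1).
Here k_2−k_1 = 1.472 d⁻¹ and 1 − D₀(k_2−k_1)/(k_1 L₀) = 1 − 0.798×1.472/(0.108×17.0) = 0.3602, so
t_c = ln(14.63 × 0.3602) / 1.472 = 1.662 / 1.472 = 1.129 d.
D_c = (k_1/k_2) L₀ e^(−k_1 t_c) = (0.108/1.58) × 17.0 × e^(−0.108×1.129) = 0.06835 × 17.0 × 0.8852 = 1.029 mg/L.
Minimum DO = C_s − D_c = 9.07 − 1.029 = 8.041 mg/L.
x_c = v t_c = 0.677 m/s × 1.129 d × 86400 s/d = 66040 m ≈ 66.0 km.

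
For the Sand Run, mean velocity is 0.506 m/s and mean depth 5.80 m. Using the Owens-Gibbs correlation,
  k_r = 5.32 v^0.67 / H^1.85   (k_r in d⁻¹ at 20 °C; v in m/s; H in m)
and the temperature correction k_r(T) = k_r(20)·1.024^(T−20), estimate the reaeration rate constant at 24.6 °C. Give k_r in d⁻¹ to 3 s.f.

k_r(20) = 5.32 × 0.506^0.67 / 5.80^1.85 = 5.32 × 0.6335 / 25.84 = 0.1304 d⁻¹.
k_r(24.6) = 0.1304 × 1.024^(24.6−20) = 0.1304 × 1.115 = 0.1455 d⁻¹.

k_r ≈ 0.145 d⁻¹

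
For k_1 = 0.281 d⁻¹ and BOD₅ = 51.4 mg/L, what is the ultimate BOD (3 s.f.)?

BOD₅ = L₀(1 − e^(−5k_1)) ⇒ L₀ = BOD₅ / (1 − e^(−5×0.281))
= 51.4 / (1 − 0.2454) = 51.4 / 0.7546 = 68.11 mg/L.

L₀ ≈ 68.1 mg/L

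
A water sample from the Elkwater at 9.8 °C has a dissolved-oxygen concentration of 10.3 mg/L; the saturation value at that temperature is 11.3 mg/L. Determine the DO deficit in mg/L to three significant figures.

D ≈ 1.00 mg/L

D = C_s − C = 11.3 − 10.3 = 1.00 mg/L.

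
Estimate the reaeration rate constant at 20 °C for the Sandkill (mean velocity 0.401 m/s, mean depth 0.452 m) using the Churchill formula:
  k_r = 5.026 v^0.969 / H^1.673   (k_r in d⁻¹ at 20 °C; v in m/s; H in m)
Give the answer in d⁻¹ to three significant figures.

k_r ≈ 7.83 d⁻¹

k_r = 5.026 × 0.401^0.969 / 0.452^1.673 = 5.026 × 0.4125 / 0.2649 = 7.827 d⁻¹.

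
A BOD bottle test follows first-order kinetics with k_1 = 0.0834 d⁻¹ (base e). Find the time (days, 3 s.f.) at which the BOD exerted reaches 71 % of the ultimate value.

y/L₀ = 1 − e^(−k_1 t) = 0.71 ⇒ e^(−k_1 t) = 0.290
t = −ln(0.290) / 0.0834 = 1.238 / 0.0834 = 14.84 d.

t ≈ 14.8 d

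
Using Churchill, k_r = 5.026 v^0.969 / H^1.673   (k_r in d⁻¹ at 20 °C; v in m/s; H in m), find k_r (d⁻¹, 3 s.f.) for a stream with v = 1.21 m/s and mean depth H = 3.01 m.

k_r = 5.026 × 1.21^0.969 / 3.01^1.673 = 5.026 × 1.203 / 6.319 = 0.9568 d⁻¹.

k_r ≈ 0.957 d⁻¹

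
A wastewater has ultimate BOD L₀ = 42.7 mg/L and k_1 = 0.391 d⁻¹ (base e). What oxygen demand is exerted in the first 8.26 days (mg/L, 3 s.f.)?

y ≈ 41.0 mg/L

y_t = L₀(1 − e^(−k_1 t)) = 42.7 × (1 − e^(−0.391×8.26))
= 42.7 × (1 − 0.03957) = 42.7 × 0.9604 = 41.01 mg/L.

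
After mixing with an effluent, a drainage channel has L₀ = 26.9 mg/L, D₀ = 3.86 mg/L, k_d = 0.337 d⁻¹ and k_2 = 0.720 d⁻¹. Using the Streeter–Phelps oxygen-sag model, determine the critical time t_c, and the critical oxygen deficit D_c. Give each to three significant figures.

With k_2/k_d = 2.136 and 1 − D₀(k_2−k_d)/(k_d L₀) = 0.8369,
t_c = ln(2.136 × 0.8369) / (0.720 − 0.337) = ln(1.788) / 0.3830 = 0.5811/0.3830 = 1.517 d.
L(t_c) = L₀ e^(−k_d t_c) = 26.9 × 0.5997 = 16.13 mg/L, and at the critical point k_2 D_c = k_d L, so D_c = (0.337/0.720) × 16.13 = 7.551 mg/L.

t_c ≈ 1.52 d; D_c ≈ 7.55 mg/L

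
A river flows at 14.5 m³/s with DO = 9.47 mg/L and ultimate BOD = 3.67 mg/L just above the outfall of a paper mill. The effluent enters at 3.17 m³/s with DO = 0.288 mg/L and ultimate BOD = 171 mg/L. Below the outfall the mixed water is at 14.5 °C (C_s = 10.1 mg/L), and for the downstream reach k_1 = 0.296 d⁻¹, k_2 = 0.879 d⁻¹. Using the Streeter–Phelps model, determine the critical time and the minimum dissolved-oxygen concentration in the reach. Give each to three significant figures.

t_c ≈ 1.62 d; minimum DO ≈ 3.08 mg/L

Mixed DO = (14.5×9.47 + 3.17×0.288)/(14.5+3.17) = 138.2/17.67 = 7.823 mg/L.
Mixed L₀ = (14.5×3.67 + 3.17×171)/(17.67) = 595.3/17.67 = 33.69 mg/L.
Initial deficit D₀ = C_s − DO₀ = 10.1 − 7.823 = 2.277 mg/L.
t_c = (1/0.5830) ln[(0.879/0.296)(1 − 2.277×0.5830/(0.296×33.69))] = 1.715 × ln(2.574) = 1.622 d.
D_c = (0.296/0.879) × 33.69 × e^(−0.296×1.622) = 0.3367 × 33.69 × 0.6187 = 7.019 mg/L.
Minimum DO = 10.1 − 7.019 = 3.081 mg/L.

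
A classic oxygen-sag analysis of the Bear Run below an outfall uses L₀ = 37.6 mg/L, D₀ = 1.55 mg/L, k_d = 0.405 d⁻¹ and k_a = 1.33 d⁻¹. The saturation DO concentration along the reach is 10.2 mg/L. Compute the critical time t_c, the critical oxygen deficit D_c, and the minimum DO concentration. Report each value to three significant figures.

At the critical point dD/dt = 0, so k_d L₀ e^(−k_d t) = k_a D. Substituting D(t) from the Streeter–Phelps equation and solving for t gives
t_c = ln[(k_a/k_d)(1 − D₀(k_a−k_d)/(k_d L₀))] / (k_a−k_d).
Here k_a−k_d = 0.9250 d⁻¹ and 1 − D₀(k_a−k_d)/(k_d L₀) = 1 − 1.55×0.9250/(0.405×37.6) = 0.9058, so
t_c = ln(3.284 × 0.9058) / 0.9250 = 1.090 / 0.9250 = 1.179 d.
L(t_c) = L₀ e^(−k_d t_c) = 37.6 × 0.6204 = 23.33 mg/L, and at the critical point k_a D_c = k_d L, so D_c = (0.405/1.33) × 23.33 = 7.104 mg/L.
Minimum DO = C_s − D_c = 10.2 − 7.104 = 3.096 mg/L.

t_c ≈ 1.18 d; D_c ≈ 7.10 mg/L; min DO ≈ 3.10 mg/L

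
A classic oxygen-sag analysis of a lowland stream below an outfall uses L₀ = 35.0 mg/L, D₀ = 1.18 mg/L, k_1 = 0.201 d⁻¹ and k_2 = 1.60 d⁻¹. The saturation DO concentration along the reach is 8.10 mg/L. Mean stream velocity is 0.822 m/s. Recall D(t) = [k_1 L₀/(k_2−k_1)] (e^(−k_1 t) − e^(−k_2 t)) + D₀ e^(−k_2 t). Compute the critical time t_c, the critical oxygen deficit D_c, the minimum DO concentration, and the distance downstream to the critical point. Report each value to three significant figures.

t_c ≈ 1.29 d; D_c ≈ 3.39 mg/L; min DO ≈ 4.71 mg/L; x_c ≈ 91.7 km

t_c = [1/(k_2−k_1)] ln[(k_2/k_1)(1 − D₀(k_2−k_1)/(k_1 L₀))]
= [1/(1.60−0.201)] ln[(1.60/0.201)(1 − 1.18×1.399/(0.201×35.0))]
= (1/1.399) ln[7.960 × 0.7653] = 0.7148 × ln(6.092) = 0.7148 × 1.807 = 1.292 d.
L(t_c) = L₀ e^(−k_1 t_c) = 35.0 × 0.7713 = 27.00 mg/L, and at the critical point k_2 D_c = k_1 L, so D_c = (0.201/1.60) × 27.00 = 3.391 mg/L.
Minimum DO = C_s − D_c = 8.10 − 3.391 = 4.709 mg/L.
x_c = v t_c = 0.822 m/s × 1.292 d × 86400 s/d = 91730 m ≈ 91.7 km.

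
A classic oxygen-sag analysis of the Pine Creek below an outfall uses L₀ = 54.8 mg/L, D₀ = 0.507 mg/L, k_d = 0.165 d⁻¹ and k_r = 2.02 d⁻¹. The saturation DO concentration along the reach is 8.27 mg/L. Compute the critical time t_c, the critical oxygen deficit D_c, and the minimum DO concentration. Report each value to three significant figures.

t_c ≈ 1.29 d; D_c ≈ 3.62 mg/L; min DO ≈ 4.65 mg/L

At the critical point dD/dt = 0, so k_d L₀ e^(−k_d t) = k_r D. Substituting D(t) from the Streeter–Phelps equation and solving for t gives
t_c = ln[(k_r/k_d)(1 − D₀(k_r−k_d)/(k_d L₀))] / (k_r−k_d).
Here k_r−k_d = 1.855 d⁻¹ and 1 − D₀(k_r−k_d)/(k_d L₀) = 1 − 0.507×1.855/(0.165×54.8) = 0.8960, so
t_c = ln(12.24 × 0.8960) / 1.855 = 2.395 / 1.855 = 1.291 d.
D_c = (k_d/k_r) L₀ e^(−k_d t_c) = (0.165/2.02) × 54.8 × e^(−0.165×1.291) = 0.08168 × 54.8 × 0.8081 = 3.617 mg/L.
Minimum DO = C_s − D_c = 8.27 − 3.617 = 4.653 mg/L.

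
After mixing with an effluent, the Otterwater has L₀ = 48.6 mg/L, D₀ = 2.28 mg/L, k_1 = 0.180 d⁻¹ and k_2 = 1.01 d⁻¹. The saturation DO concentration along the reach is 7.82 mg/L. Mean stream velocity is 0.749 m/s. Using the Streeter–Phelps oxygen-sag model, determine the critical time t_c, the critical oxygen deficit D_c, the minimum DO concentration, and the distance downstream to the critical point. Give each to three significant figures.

t_c ≈ 1.78 d; D_c ≈ 6.28 mg/L; min DO ≈ 1.54 mg/L; x_c ≈ 115 km

t_c = [1/(k_2−k_1)] ln[(k_2/k_1)(1 − D₀(k_2−k_1)/(k_1 L₀))]
= [1/(1.01−0.180)] ln[(1.01/0.180)(1 − 2.28×0.8300/(0.180×48.6))]
= (1/0.8300) ln[5.611 × 0.7837] = 1.205 × ln(4.397) = 1.205 × 1.481 = 1.784 d.
D_c = (k_1/k_2) L₀ e^(−k_1 t_c) = (0.180/1.01) × 48.6 × e^(−0.180×1.784) = 0.1782 × 48.6 × 0.7253 = 6.282 mg/L.
Minimum DO = C_s − D_c = 7.82 − 6.282 = 1.538 mg/L.
x_c = v t_c = 0.749 m/s × 1.784 d × 86400 s/d = 115500 m ≈ 115 km.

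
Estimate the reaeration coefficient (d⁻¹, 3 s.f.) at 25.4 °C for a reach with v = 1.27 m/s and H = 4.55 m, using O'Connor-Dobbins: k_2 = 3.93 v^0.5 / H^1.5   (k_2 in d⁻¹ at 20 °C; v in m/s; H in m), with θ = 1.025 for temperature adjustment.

k_2 ≈ 0.521 d⁻¹

k_2(20) = 3.93 × 1.27^0.5 / 4.55^1.5 = 3.93 × 1.127 / 9.705 = 0.4563 d⁻¹.
k_2(25.4) = 0.4563 × 1.025^(25.4−20) = 0.4563 × 1.143 = 0.5214 d⁻¹.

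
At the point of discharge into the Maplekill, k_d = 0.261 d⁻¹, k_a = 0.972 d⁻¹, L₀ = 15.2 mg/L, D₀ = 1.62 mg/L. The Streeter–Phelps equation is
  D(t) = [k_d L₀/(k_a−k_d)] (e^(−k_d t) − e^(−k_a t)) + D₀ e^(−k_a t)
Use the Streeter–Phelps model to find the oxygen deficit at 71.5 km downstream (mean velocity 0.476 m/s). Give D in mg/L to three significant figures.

Travel time t = x/v = 71.5 km / (0.476 m/s) = 71500 m / 0.476 m/s = 150200 s = 1.739 d.
k_d L₀/(k_a−k_d) = 0.261×15.2/(0.972−0.261) = 3.967/0.7110 = 5.580 mg/L.
e^(−k_d t) = e^(−0.261×1.739) = 0.6352; e^(−k_a t) = e^(−0.972×1.739) = 0.1845.
D = 5.580 × (0.6352 − 0.1845) + 1.62 × 0.1845 = 2.515 + 0.2990 = 2.814 mg/L.

D ≈ 2.81 mg/L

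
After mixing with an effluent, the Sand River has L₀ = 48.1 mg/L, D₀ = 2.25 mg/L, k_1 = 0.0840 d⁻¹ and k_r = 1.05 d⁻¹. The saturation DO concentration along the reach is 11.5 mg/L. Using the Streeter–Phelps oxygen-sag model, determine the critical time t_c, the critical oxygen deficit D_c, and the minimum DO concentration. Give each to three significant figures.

With k_r/k_1 = 12.50 and 1 − D₀(k_r−k_1)/(k_1 L₀) = 0.4621,
t_c = ln(12.50 × 0.4621) / (1.05 − 0.0840) = ln(5.776) / 0.9660 = 1.754/0.9660 = 1.815 d.
D_c = (k_1/k_r) L₀ e^(−k_1 t_c) = (0.0840/1.05) × 48.1 × e^(−0.0840×1.815) = 0.08000 × 48.1 × 0.8586 = 3.304 mg/L.
Minimum DO = C_s − D_c = 11.5 − 3.304 = 8.196 mg/L.

t_c ≈ 1.82 d; D_c ≈ 3.30 mg/L; min DO ≈ 8.20 mg/L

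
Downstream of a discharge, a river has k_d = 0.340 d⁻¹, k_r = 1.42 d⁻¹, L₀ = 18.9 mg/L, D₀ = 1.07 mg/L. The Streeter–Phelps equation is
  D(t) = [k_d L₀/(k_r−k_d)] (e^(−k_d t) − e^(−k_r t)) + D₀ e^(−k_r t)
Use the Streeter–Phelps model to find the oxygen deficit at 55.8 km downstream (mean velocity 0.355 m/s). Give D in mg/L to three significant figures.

Travel time t = x/v = 55.8 km / (0.355 m/s) = 55800 m / 0.355 m/s = 157200 s = 1.819 d.
k_d L₀/(k_r−k_d) = 0.340×18.9/(1.42−0.340) = 6.426/1.080 = 5.950 mg/L.
e^(−k_d t) = e^(−0.340×1.819) = 0.5387; e^(−k_r t) = e^(−1.42×1.819) = 0.07552.
D = 5.950 × (0.5387 − 0.07552) + 1.07 × 0.07552 = 2.756 + 0.08081 = 2.837 mg/L.

D ≈ 2.84 mg/L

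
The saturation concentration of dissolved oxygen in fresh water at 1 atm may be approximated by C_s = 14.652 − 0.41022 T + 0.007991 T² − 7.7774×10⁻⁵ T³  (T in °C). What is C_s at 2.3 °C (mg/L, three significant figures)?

C_s = 14.652 − 0.41022×2.3 + 0.007991×2.3² − 7.7774×10⁻⁵×2.3³ = 13.75 mg/L.

C_s ≈ 13.7 mg/L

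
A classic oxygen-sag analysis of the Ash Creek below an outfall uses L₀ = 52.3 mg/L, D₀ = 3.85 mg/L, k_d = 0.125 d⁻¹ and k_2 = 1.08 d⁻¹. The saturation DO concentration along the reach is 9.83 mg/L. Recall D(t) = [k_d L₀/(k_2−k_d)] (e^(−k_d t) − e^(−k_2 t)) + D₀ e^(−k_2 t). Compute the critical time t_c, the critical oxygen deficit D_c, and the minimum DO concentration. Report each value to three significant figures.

t_c ≈ 1.39 d; D_c ≈ 5.09 mg/L; min DO ≈ 4.74 mg/L

t_c = [1/(k_2−k_d)] ln[(k_2/k_d)(1 − D₀(k_2−k_d)/(k_d L₀))]
= [1/(1.08−0.125)] ln[(1.08/0.125)(1 − 3.85×0.9550/(0.125×52.3))]
= (1/0.9550) ln[8.640 × 0.4376] = 1.047 × ln(3.781) = 1.047 × 1.330 = 1.393 d.
D_c = (k_d/k_2) L₀ e^(−k_d t_c) = (0.125/1.08) × 52.3 × e^(−0.125×1.393) = 0.1157 × 52.3 × 0.8402 = 5.086 mg/L.
Minimum DO = C_s − D_c = 9.83 − 5.086 = 4.744 mg/L.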